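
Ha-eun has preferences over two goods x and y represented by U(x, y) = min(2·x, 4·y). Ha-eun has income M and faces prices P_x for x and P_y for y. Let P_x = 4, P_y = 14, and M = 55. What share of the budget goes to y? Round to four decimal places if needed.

Here 4·4 + 2·14 = 44, giving x* = 5 and y* = 2.5.
Expenditure on y: 14·2.5 = 35; share = 0.6364.

share on y = 0.6364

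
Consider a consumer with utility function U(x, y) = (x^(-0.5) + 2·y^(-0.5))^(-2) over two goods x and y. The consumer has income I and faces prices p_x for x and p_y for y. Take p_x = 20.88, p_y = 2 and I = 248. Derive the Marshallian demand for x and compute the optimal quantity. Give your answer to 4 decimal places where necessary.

Numerically y/x = 7.582638, so x* = 248/(20.88 + 2·7.582638) = 6.8802.

x* = 6.8802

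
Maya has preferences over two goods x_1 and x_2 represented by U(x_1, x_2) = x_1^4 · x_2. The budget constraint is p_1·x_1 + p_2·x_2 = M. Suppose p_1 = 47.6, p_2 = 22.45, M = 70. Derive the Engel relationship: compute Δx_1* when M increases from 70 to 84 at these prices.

Δx_1* = 0.2353

The MRS is 4·x_2/x_1. Set MRS = p_1/p_2.
Rearranging, p_2·x_2 = (1/4)·p_1·x_1. Substituting into the budget gives p_1·x_1·(1 + (1/4)) = M.
Demand: x_1*(p_1,p_2,M) = 0.8·M/p_1 and x_2* = 0.2·M/p_2.
At p_1=47.6, p_2=22.45, M=70: x_1* = 0.8·70/47.6 = 1.1765.
At M' = 84: x_1* = 1.4118. Change: 1.4118 − 1.1765 = 0.2353.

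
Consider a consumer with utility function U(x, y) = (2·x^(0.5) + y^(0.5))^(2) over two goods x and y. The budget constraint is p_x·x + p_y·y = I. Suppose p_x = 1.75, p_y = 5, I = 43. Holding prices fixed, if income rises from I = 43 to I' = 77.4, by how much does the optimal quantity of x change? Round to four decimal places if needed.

MRS = MU_x/MU_y = 2·(y/x)^(0.5). Set equal to p_x/p_y.
Solve for the ratio: y/x = [(1/2)·p_x/p_y]^(2).
Substitute y = (y/x)·x into the budget: x* = I/(p_x + p_y·(y/x)).
Numerically y/x = 0.030625, so x* = 43/(1.75 + 5·0.030625) = 22.5944.
At I' = 77.4: x* = 40.67. Change: 40.67 − 22.5944 = 18.0755.

Δx* = 18.0755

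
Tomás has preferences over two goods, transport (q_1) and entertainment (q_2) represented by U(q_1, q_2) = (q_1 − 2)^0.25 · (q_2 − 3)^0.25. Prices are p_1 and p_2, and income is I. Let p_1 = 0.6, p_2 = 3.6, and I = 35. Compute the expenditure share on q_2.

share on q_2 = 0.6371

MRS = (q_2−3)/(q_1−2). Tangency with p_1/p_2 gives q_2−3 = (p_1/p_2)·(q_1−2).
Substituting into the budget: q_1* = 2 + 0.5·(I − 2·p_1 − 3·p_2)/p_1, and q_2* = 3 + 0.5·(…)/p_2.
Discretionary income = 35 − 2·0.6 − 3·3.6 = 23; q_1* = 2 + 0.5·23/0.6 = 21.1667; q_2* = 3 + 0.5·23/3.6 = 6.1944.
Expenditure on q_2: 3.6·6.1944 = 22.3; share = 0.6371.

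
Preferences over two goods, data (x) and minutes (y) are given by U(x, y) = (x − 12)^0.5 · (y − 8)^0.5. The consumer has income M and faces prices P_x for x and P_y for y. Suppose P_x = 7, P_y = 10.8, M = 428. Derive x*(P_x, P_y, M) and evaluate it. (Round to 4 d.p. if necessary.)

This is Cobb-Douglas in (x−12, y−8): tangency gives 0.5·P_y·(y−8) = 0.5·P_x·(x−12).
After buying the subsistence bundle (12, 8), a share 0.5 of the remaining income goes to x: x* = 12 + 0.5·(M − 12P_x − 8P_y)/P_x.
Discretionary income = 428 − 12·7 − 8·10.8 = 257.6; x* = 12 + 0.5·257.6/7 = 30.4.

x* = 30.4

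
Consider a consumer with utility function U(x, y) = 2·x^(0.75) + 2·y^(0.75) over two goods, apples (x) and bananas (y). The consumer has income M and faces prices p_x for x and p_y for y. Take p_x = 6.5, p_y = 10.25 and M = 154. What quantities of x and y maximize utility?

x* = 18.8781, y* = 3.0529

From the CES first-order condition, (y/x)^(0.25) = p_x/p_y.
Solve for the ratio: y/x = [p_x/p_y]^(4).
Substitute y = (y/x)·x into the budget: x* = M/(p_x + p_y·(y/x)).
Numerically y/x = 0.161718, so x* = 154/(6.5 + 10.25·0.161718) = 18.8781 and y* = 0.161718·18.8781 = 3.0529.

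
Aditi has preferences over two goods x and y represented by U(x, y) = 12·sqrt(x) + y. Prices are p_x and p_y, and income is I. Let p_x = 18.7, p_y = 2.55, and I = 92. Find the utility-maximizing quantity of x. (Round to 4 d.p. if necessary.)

Utility is quasi-linear in y; the FOC for x is 6/√x = p_x/p_y.
Solve: √x = 6·p_y/p_x, so x*(p_x,p_y) = (6·p_y/p_x)², and y* = (I − p_x·x*)/p_y.
Plugging in: x* = (6·2.55/18.7)² = 0.6694.

x* = 0.6694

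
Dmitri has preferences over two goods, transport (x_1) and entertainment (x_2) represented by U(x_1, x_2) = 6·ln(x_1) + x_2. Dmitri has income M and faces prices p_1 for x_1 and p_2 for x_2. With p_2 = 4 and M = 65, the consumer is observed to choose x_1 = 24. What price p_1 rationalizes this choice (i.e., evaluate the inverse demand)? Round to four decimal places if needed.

MU_x_1 = 6/x_1, MU_x_2 = 1. Tangency: 6/x_1 = p_1/p_2.
So x_1*(p_1,p_2) = 6·p_2/p_1, independent of income; and x_2* = (M − 6·p_2)/p_2.
Set x_1* = 24 in the demand function and solve for p_1: p_1 = 1.

p_1 = 1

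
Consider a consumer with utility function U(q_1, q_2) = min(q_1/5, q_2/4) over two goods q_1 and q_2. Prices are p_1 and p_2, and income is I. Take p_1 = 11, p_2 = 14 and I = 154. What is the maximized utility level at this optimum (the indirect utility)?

V = 1.3874

Leontief preferences: the optimum is at the kink where q_1/5 = q_2/4, i.e. q_2 = (4/5)·q_1.
Budget: p_1·q_1 + p_2·(4/5)·q_1 = I, so (5·p_1 + 4·p_2)·q_1 = 5·I.
Demand: q_1*(p_1,p_2,I) = 5·I/(5·p_1 + 4·p_2), q_2* = 4·I/(5·p_1 + 4·p_2).
Here 5·11 + 4·14 = 111, giving q_1* = 6.9369 and q_2* = 5.5495.
Utility at the optimum: U(6.9369, 5.5495) = 1.3874.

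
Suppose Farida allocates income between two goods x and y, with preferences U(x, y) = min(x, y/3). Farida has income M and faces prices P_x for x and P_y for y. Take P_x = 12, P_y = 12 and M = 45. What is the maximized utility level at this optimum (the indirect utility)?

Leontief preferences: the optimum is at the kink where x/1 = y/3, i.e. y = 3·x.
Budget: P_x·x + P_y·3·x = M, so (P_x + 3·P_y)·x = M.
Demand: x*(P_x,P_y,M) = M/(P_x + 3·P_y), y* = 3·M/(P_x + 3·P_y).
Here 12 + 3·12 = 48, giving x* = 0.9375 and y* = 2.8125.
Utility at the optimum: U(0.9375, 2.8125) = 0.9375.

V = 0.9375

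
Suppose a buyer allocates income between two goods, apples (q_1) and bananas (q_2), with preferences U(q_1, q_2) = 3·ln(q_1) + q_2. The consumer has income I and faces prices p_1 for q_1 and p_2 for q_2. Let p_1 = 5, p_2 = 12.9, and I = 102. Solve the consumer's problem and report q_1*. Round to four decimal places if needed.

So q_1*(p_1,p_2) = 3·p_2/p_1, independent of income; and q_2* = (I − 3·p_2)/p_2.
At the given prices: q_1* = 3·12.9/5 = 7.74.

q_1* = 7.74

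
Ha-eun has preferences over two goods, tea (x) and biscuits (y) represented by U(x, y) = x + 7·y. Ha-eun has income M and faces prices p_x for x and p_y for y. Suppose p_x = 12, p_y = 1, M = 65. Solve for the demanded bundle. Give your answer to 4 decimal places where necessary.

x* = 0, y* = 65

Linear utility — the consumer picks whichever good has higher MU/price: 1/12 = 0.0833 vs 7/1 = 7.
y gives more utility per dollar, so spend all income on y: y* = M/p_y, x* = 0.
Numerically: x* = 0, y* = 65.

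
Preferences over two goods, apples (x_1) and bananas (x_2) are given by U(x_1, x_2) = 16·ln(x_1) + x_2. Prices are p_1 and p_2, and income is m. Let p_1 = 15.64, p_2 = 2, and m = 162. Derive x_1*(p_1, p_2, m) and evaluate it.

Set MRS = p_1/p_2: (16/x_1)/1 = p_1/p_2.
So x_1*(p_1,p_2) = 16·p_2/p_1, independent of income; and x_2* = (m − 16·p_2)/p_2.
At the given prices: x_1* = 16·2/15.64 = 2.046.

x_1* = 2.046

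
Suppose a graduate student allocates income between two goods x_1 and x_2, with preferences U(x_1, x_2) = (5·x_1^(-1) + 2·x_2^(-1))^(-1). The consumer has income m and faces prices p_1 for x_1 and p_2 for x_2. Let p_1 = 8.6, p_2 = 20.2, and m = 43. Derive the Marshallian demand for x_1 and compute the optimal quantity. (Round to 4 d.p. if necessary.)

MRS = MU_x_1/MU_x_2 = (5/2)·(x_2/x_1)^(2). Set equal to p_1/p_2.
Hence x_2/x_1 = ((2/5)·p_1/p_2)^(1/(2)), i.e. raised to the 0.5 power.
Substitute x_2 = (x_2/x_1)·x_1 into the budget: x_1* = m/(p_1 + p_2·(x_2/x_1)).
Numerically x_2/x_1 = 0.412671, so x_1* = 43/(8.6 + 20.2·0.412671) = 2.539.

x_1* = 2.539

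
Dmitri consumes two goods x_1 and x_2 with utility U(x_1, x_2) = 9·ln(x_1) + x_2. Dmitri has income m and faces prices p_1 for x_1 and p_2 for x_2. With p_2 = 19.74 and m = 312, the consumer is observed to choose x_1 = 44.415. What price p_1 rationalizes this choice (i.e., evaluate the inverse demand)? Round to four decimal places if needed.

Set MRS = p_1/p_2: (9/x_1)/1 = p_1/p_2.
So x_1*(p_1,p_2) = 9·p_2/p_1, independent of income; and x_2* = (m − 9·p_2)/p_2.
Set x_1* = 44.415 in the demand function and solve for p_1: p_1 = 4.

p_1 = 4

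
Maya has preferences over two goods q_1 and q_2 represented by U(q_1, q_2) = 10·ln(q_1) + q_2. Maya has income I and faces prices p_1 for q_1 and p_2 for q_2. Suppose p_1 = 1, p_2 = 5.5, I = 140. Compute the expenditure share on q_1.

MU_q_1 = 10/q_1, MU_q_2 = 1. Tangency: 10/q_1 = p_1/p_2.
So q_1*(p_1,p_2) = 10·p_2/p_1, independent of income; and q_2* = (I − 10·p_2)/p_2.
At the given prices: q_1* = 10·5.5/1 = 55, and q_2* = 15.4545.
Expenditure on q_1: 1·55 = 55; share = 0.3929.

share on q_1 = 0.3929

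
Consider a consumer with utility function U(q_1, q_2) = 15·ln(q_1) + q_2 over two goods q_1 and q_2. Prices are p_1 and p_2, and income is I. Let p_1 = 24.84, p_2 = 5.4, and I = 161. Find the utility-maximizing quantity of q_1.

q_1* = 3.2609

Set MRS = p_1/p_2: (15/q_1)/1 = p_1/p_2.
So q_1*(p_1,p_2) = 15·p_2/p_1, independent of income; and q_2* = (I − 15·p_2)/p_2.
At the given prices: q_1* = 15·5.4/24.84 = 3.2609.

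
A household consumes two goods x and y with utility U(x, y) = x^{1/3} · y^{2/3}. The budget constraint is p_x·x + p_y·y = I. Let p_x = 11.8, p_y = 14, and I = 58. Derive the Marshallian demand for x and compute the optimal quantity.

x* = 1.6384

At p_x=11.8, p_y=14, I=58: x* = 1/3·58/11.8 = 1.6384.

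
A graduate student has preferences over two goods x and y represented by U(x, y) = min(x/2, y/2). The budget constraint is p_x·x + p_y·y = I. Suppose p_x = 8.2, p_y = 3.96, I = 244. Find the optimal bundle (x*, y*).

x* = 20.0658, y* = 20.0658

With perfect complements, no substitution: consume in ratio x:y = 2:2.
Budget: p_x·x + p_y·x = I, so (2·p_x + 2·p_y)·x = 2·I.
Demand: x*(p_x,p_y,I) = 2·I/(2·p_x + 2·p_y), y* = 2·I/(2·p_x + 2·p_y).
Here 2·8.2 + 2·3.96 = 24.32, giving x* = 20.0658 and y* = 20.0658.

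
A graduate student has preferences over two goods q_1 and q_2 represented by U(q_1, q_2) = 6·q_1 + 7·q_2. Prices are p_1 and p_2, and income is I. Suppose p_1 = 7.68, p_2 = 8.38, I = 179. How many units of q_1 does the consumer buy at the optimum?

q_1* = 0

Perfect substitutes: compare marginal utility per dollar. 6/p_1 vs 7/p_2 → 0.7812 vs 0.8353.
q_2 gives more utility per dollar, so spend all income on q_2: q_2* = I/p_2, q_1* = 0.
Numerically: q_1* = 0, q_2* = 21.3604.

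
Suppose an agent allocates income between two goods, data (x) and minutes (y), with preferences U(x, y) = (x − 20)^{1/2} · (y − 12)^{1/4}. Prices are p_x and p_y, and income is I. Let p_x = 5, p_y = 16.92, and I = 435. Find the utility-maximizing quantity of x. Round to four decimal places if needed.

MRS = 2·(y−12)/(x−20). Tangency with p_x/p_y gives y−12 = (1/2)·(p_x/p_y)·(x−20).
Substituting into the budget: x* = 20 + 2/3·(I − 20·p_x − 12·p_y)/p_x, and y* = 12 + 1/3·(…)/p_y.
Discretionary income = 435 − 20·5 − 12·16.92 = 131.96; x* = 20 + 2/3·131.96/5 = 37.5947.

x* = 37.5947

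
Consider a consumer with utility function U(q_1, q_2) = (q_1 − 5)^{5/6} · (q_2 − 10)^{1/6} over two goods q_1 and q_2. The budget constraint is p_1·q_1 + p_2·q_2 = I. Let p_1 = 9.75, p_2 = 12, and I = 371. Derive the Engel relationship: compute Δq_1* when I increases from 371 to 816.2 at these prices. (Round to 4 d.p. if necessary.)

Δq_1* = 38.0513

This is Cobb-Douglas in (q_1−5, q_2−10): tangency gives 5/6·p_2·(q_2−10) = 1/6·p_1·(q_1−5).
Substituting into the budget: q_1* = 5 + 5/6·(I − 5·p_1 − 10·p_2)/p_1, and q_2* = 10 + 1/6·(…)/p_2.
Discretionary income = 371 − 5·9.75 − 10·12 = 202.25; q_1* = 5 + 5/6·202.25/9.75 = 22.2863.
At I' = 816.2: q_1* = 60.3376. Change: 60.3376 − 22.2863 = 38.0513.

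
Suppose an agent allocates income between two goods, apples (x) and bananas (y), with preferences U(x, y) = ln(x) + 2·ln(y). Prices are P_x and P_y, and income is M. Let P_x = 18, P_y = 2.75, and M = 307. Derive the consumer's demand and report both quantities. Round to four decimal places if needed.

x* = 5.6852, y* = 74.4242

Demand: x*(P_x,P_y,M) = 1/3·M/P_x and y* = 2/3·M/P_y.
At P_x=18, P_y=2.75, M=307: x* = 1/3·307/18 = 5.6852, y* = 74.4242.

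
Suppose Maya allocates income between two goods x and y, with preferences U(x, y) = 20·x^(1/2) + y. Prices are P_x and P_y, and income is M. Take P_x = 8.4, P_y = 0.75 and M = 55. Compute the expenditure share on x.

share on x = 0.1218

Solve: √x = 10·P_y/P_x, so x*(P_x,P_y) = (10·P_y/P_x)², and y* = (M − P_x·x*)/P_y.
Plugging in: x* = (10·0.75/8.4)² = 0.7972, y* = 64.4048.
Expenditure on x: 8.4·0.7972 = 6.6964; share = 0.1218.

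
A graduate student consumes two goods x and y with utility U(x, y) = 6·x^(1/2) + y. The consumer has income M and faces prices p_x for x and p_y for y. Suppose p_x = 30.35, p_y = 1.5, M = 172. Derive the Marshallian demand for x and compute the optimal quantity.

x* = 0.022

Plugging in: x* = (3·1.5/30.35)² = 0.022.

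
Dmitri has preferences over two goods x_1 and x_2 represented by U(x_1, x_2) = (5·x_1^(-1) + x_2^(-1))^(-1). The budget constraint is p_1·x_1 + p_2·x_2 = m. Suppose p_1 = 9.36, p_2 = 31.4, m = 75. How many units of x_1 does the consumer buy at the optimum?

x_1* = 4.4048

From the CES first-order condition, 5·(x_2/x_1)^(2) = p_1/p_2.
Solve for the ratio: x_2/x_1 = [(1/5)·p_1/p_2]^(0.5).
Substitute x_2 = (x_2/x_1)·x_1 into the budget: x_1* = m/(p_1 + p_2·(x_2/x_1)).
Numerically x_2/x_1 = 0.244168, so x_1* = 75/(9.36 + 31.4·0.244168) = 4.4048.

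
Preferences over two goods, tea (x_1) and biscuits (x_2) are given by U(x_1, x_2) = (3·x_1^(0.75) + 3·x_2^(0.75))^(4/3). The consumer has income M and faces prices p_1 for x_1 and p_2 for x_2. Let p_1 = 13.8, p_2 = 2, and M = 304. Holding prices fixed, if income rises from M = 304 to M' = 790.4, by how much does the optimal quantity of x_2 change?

MRS = MU_x_1/MU_x_2 = (x_2/x_1)^(0.25). Set equal to p_1/p_2.
Hence x_2/x_1 = (p_1/p_2)^(1/(0.25)), i.e. raised to the 4 power.
Substitute x_2 = (x_2/x_1)·x_1 into the budget: x_1* = M/(p_1 + p_2·(x_2/x_1)).
Numerically x_2/x_1 = 2266.7121, so x_1* = 304/(13.8 + 2·2266.7121) = 0.0669 and x_2* = 2266.7121·0.0669 = 151.5387.
At M' = 790.4: x_2* = 394.0006. Change: 394.0006 − 151.5387 = 242.4619.

Δx_2* = 242.4619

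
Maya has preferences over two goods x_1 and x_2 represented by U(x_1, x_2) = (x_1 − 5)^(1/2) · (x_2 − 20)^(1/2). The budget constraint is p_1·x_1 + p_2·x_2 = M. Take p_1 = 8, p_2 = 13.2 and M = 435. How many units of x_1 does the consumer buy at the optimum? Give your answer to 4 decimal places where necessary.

This is Cobb-Douglas in (x_1−5, x_2−20): tangency gives 0.5·p_2·(x_2−20) = 0.5·p_1·(x_1−5).
Substituting into the budget: x_1* = 5 + 0.5·(M − 5·p_1 − 20·p_2)/p_1, and x_2* = 20 + 0.5·(…)/p_2.
Discretionary income = 435 − 5·8 − 20·13.2 = 131; x_1* = 5 + 0.5·131/8 = 13.1875.

x_1* = 13.1875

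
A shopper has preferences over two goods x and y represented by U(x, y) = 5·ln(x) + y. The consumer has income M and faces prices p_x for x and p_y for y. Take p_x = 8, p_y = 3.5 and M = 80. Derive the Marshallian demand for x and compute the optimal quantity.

x* = 2.1875

MU_x = 5/x, MU_y = 1. Tangency: 5/x = p_x/p_y.
So x*(p_x,p_y) = 5·p_y/p_x, independent of income; and y* = (M − 5·p_y)/p_y.
At the given prices: x* = 5·3.5/8 = 2.1875.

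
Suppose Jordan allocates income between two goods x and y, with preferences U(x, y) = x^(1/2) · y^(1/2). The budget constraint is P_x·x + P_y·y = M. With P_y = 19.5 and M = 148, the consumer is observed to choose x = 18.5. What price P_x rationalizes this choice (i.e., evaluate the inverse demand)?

P_x = 4

The MRS is y/x. Set MRS = P_x/P_y.
So 0.5·P_y·y = 0.5·P_x·x; combined with the budget, a share 0.5 of income goes to x.
Demand: x*(P_x,P_y,M) = 0.5·M/P_x and y* = 0.5·M/P_y.
Set x* = 18.5 in the demand function and solve for P_x: P_x = 4.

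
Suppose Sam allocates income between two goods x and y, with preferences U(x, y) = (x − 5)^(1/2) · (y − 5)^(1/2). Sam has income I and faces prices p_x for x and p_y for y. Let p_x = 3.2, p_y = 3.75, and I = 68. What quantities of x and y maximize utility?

x* = 10.1953, y* = 9.4333

This is Cobb-Douglas in (x−5, y−5): tangency gives 0.5·p_y·(y−5) = 0.5·p_x·(x−5).
After buying the subsistence bundle (5, 5), a share 0.5 of the remaining income goes to x: x* = 5 + 0.5·(I − 5p_x − 5p_y)/p_x.
Discretionary income = 68 − 5·3.2 − 5·3.75 = 33.25; x* = 5 + 0.5·33.25/3.2 = 10.1953; y* = 5 + 0.5·33.25/3.75 = 9.4333.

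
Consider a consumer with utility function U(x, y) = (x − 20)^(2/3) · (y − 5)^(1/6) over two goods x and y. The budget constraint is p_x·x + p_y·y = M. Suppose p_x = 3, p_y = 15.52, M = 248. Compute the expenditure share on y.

Let x' = x−20, y' = y−5. MRS = 4·y'/x' = p_x/p_y.
Substituting into the budget: x* = 20 + 0.8·(M − 20·p_x − 5·p_y)/p_x, and y* = 5 + 0.2·(…)/p_y.
Discretionary income = 248 − 20·3 − 5·15.52 = 110.4; x* = 20 + 0.8·110.4/3 = 49.44; y* = 5 + 0.2·110.4/15.52 = 6.4227.
Expenditure on y: 15.52·6.4227 = 99.68; share = 0.4019.

share on y = 0.4019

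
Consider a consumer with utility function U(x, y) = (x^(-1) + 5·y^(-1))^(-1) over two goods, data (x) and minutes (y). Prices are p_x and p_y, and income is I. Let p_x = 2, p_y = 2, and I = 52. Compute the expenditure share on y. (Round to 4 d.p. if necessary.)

share on y = 0.691

Substitute y = (y/x)·x into the budget: x* = I/(p_x + p_y·(y/x)).
Numerically y/x = 2.236068, so x* = 52/(2 + 2·2.236068) = 8.0344 and y* = 2.236068·8.0344 = 17.9656.
Expenditure on y: 2·17.9656 = 35.9311; share = 0.691.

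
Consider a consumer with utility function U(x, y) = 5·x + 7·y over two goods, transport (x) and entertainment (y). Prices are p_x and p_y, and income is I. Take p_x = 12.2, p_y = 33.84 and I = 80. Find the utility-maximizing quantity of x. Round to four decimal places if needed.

x* = 6.5574

Linear utility — the consumer picks whichever good has higher MU/price: 5/12.2 = 0.4098 vs 7/33.84 = 0.2069.
x gives more utility per dollar, so spend all income on x: x* = I/p_x, y* = 0.
Numerically: x* = 6.5574, y* = 0.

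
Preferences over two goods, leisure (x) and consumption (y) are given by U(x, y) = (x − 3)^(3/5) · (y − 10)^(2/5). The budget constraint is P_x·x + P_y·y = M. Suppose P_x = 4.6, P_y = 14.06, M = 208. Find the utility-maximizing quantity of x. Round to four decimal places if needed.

This is Cobb-Douglas in (x−3, y−10): tangency gives 0.6·P_y·(y−10) = 0.4·P_x·(x−3).
Substituting into the budget: x* = 3 + 0.6·(M − 3·P_x − 10·P_y)/P_x, and y* = 10 + 0.4·(…)/P_y.
Discretionary income = 208 − 3·4.6 − 10·14.06 = 53.6; x* = 3 + 0.6·53.6/4.6 = 9.9913.

x* = 9.9913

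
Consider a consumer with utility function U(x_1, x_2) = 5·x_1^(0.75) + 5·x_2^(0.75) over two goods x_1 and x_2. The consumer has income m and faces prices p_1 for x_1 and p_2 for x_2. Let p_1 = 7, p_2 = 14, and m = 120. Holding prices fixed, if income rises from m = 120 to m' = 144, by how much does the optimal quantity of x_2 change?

Δx_2* = 0.1905

With the ratio pinned down, the budget gives x_1* = m/(p_1 + p_2·(x_2/x_1)) and x_2* = (x_2/x_1)·x_1*.
Numerically x_2/x_1 = 0.0625, so x_1* = 120/(7 + 14·0.0625) = 15.2381 and x_2* = 0.0625·15.2381 = 0.9524.
At m' = 144: x_2* = 1.1429. Change: 1.1429 − 0.9524 = 0.1905.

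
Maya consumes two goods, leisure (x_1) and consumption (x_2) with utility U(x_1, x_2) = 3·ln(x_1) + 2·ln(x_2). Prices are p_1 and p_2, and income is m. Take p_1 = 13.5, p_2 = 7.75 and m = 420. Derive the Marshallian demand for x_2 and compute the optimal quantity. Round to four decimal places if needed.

x_2* = 21.6774

The MRS is (3/2)·x_2/x_1. Set MRS = p_1/p_2.
So 3·p_2·x_2 = 2·p_1·x_1; combined with the budget, a share 0.6 of income goes to x_1.
Demand: x_1*(p_1,p_2,m) = 0.6·m/p_1 and x_2* = 0.4·m/p_2.
At p_1=13.5, p_2=7.75, m=420: x_2* = 0.4·420/7.75 = 21.6774.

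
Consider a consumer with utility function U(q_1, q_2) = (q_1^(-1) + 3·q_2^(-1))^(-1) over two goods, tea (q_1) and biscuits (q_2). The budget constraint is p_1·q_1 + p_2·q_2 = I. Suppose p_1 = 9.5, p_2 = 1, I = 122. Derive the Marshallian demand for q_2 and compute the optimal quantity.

MRS = MU_q_1/MU_q_2 = (1/3)·(q_2/q_1)^(2). Set equal to p_1/p_2.
Hence q_2/q_1 = (3·p_1/p_2)^(1/(2)), i.e. raised to the 0.5 power.
Substitute q_2 = (q_2/q_1)·q_1 into the budget: q_1* = I/(p_1 + p_2·(q_2/q_1)).
Numerically q_2/q_1 = 5.338539, so q_1* = 122/(9.5 + 1·5.338539) = 8.2218 and q_2* = 5.338539·8.2218 = 43.8926.

q_2* = 43.8926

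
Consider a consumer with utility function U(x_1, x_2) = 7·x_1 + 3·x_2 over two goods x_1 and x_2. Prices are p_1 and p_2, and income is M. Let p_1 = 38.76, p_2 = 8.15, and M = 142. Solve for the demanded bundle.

x_1* = 0, x_2* = 17.4233

Numerically: x_1* = 0, x_2* = 17.4233.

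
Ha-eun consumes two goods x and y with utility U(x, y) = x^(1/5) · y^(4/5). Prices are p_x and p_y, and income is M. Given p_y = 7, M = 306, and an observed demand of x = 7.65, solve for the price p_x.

p_x = 8

Tangency: MRS = (1/4)·y/x = p_x/p_y.
Rearranging, p_y·y = 4·p_x·x. Substituting into the budget gives p_x·x·(1 + 4) = M.
Demand: x*(p_x,p_y,M) = 0.2·M/p_x and y* = 0.8·M/p_y.
Set x* = 7.65 in the demand function and solve for p_x: p_x = 8.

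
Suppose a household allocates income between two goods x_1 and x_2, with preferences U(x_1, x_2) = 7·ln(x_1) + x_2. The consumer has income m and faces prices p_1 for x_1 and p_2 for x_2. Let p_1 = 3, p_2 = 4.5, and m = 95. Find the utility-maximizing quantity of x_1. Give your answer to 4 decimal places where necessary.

x_1* = 10.5

So x_1*(p_1,p_2) = 7·p_2/p_1, independent of income; and x_2* = (m − 7·p_2)/p_2.
At the given prices: x_1* = 7·4.5/3 = 10.5.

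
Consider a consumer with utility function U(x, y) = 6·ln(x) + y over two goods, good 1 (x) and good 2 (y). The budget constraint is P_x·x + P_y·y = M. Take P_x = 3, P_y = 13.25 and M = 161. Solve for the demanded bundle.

x* = 26.5, y* = 6.1509

At the given prices: x* = 6·13.25/3 = 26.5, and y* = 6.1509.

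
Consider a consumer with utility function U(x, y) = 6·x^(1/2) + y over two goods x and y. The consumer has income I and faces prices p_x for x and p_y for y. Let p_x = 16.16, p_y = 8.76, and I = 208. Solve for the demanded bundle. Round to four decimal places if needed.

Set MRS = p_x/p_y: 3·x^(−1/2) = p_x/p_y.
Solve: √x = 3·p_y/p_x, so x*(p_x,p_y) = (3·p_y/p_x)², and y* = (I − p_x·x*)/p_y.
Plugging in: x* = (3·8.76/16.16)² = 2.6446, y* = 18.8656.

x* = 2.6446, y* = 18.8656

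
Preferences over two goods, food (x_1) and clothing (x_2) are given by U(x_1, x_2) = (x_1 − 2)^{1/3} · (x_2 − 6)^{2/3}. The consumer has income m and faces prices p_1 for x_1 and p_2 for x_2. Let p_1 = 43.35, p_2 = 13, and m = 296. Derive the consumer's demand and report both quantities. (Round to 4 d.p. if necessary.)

Discretionary income = 296 − 2·43.35 − 6·13 = 131.3; x_1* = 2 + 1/3·131.3/43.35 = 3.0096; x_2* = 6 + 2/3·131.3/13 = 12.7333.

x_1* = 3.0096, x_2* = 12.7333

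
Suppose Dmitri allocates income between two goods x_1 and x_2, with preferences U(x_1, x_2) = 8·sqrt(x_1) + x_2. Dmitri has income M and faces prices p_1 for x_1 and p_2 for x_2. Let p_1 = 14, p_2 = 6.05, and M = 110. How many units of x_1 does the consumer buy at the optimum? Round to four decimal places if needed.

MU_x_1 = 4/√x_1, MU_x_2 = 1. Tangency: 4/√x_1 = p_1/p_2.
Solve: √x_1 = 4·p_2/p_1, so x_1*(p_1,p_2) = (4·p_2/p_1)², and x_2* = (M − p_1·x_1*)/p_2.
Plugging in: x_1* = (4·6.05/14)² = 2.988.

x_1* = 2.988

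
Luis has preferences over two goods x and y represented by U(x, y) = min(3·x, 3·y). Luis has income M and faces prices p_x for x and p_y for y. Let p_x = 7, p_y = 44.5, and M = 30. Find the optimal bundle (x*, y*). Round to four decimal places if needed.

x* = 0.5825, y* = 0.5825

Demand: x*(p_x,p_y,M) = 3·M/(3·p_x + 3·p_y), y* = 3·M/(3·p_x + 3·p_y).
Here 3·7 + 3·44.5 = 154.5, giving x* = 0.5825 and y* = 0.5825.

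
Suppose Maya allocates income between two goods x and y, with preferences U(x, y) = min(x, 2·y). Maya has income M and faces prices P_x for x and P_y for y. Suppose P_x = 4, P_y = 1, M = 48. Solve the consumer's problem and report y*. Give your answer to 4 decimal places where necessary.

y* = 5.3333

With perfect complements, no substitution: consume in ratio x:y = 2:1.
Budget: P_x·x + P_y·(1/2)·x = M, so (2·P_x + P_y)·x = 2·M.
Demand: x*(P_x,P_y,M) = 2·M/(2·P_x + P_y), y* = M/(2·P_x + P_y).
Here 2·4 + 1 = 9, giving y* = 5.3333.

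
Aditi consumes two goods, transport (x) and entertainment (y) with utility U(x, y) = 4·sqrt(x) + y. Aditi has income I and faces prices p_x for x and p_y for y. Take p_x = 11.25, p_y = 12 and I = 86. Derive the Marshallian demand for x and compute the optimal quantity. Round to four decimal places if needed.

x* = 4.5511

Set MRS = p_x/p_y: 2·x^(−1/2) = p_x/p_y.
Solve: √x = 2·p_y/p_x, so x*(p_x,p_y) = (2·p_y/p_x)², and y* = (I − p_x·x*)/p_y.
Plugging in: x* = (2·12/11.25)² = 4.5511.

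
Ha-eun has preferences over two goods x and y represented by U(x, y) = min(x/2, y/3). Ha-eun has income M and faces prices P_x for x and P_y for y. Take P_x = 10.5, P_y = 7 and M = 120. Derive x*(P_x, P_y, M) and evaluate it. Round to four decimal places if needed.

x* = 5.7143

Leontief preferences: the optimum is at the kink where x/2 = y/3, i.e. y = (3/2)·x.
Budget: P_x·x + P_y·(3/2)·x = M, so (2·P_x + 3·P_y)·x = 2·M.
Demand: x*(P_x,P_y,M) = 2·M/(2·P_x + 3·P_y), y* = 3·M/(2·P_x + 3·P_y).
Here 2·10.5 + 3·7 = 42, giving x* = 5.7143.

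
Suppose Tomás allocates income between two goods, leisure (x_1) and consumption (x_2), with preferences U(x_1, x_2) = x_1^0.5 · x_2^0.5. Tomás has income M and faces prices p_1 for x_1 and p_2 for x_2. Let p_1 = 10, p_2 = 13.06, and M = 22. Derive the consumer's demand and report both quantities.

Demand: x_1*(p_1,p_2,M) = 0.5·M/p_1 and x_2* = 0.5·M/p_2.
At p_1=10, p_2=13.06, M=22: x_1* = 0.5·22/10 = 1.1, x_2* = 0.8423.

x_1* = 1.1, x_2* = 0.8423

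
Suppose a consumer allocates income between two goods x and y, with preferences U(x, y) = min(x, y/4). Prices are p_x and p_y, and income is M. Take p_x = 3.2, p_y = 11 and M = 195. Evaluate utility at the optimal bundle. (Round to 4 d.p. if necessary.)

With perfect complements, no substitution: consume in ratio x:y = 1:4.
Budget: p_x·x + p_y·4·x = M, so (p_x + 4·p_y)·x = M.
Demand: x*(p_x,p_y,M) = M/(p_x + 4·p_y), y* = 4·M/(p_x + 4·p_y).
Here 3.2 + 4·11 = 47.2, giving x* = 4.1314 and y* = 16.5254.
Utility at the optimum: U(4.1314, 16.5254) = 4.1314.

V = 4.1314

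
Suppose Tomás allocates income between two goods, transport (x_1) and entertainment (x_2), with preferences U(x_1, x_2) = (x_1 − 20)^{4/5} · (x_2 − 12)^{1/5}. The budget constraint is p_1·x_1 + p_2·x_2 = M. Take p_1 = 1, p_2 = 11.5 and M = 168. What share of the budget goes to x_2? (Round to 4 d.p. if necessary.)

share on x_2 = 0.8333

MRS = 4·(x_2−12)/(x_1−20). Tangency with p_1/p_2 gives x_2−12 = (1/4)·(p_1/p_2)·(x_1−20).
Substituting into the budget: x_1* = 20 + 0.8·(M − 20·p_1 − 12·p_2)/p_1, and x_2* = 12 + 0.2·(…)/p_2.
Discretionary income = 168 − 20·1 − 12·11.5 = 10; x_1* = 20 + 0.8·10/1 = 28; x_2* = 12 + 0.2·10/11.5 = 12.1739.
Expenditure on x_2: 11.5·12.1739 = 140; share = 0.8333.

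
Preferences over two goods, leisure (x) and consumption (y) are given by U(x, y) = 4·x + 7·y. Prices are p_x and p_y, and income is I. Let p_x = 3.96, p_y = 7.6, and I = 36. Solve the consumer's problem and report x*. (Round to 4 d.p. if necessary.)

Linear utility — the consumer picks whichever good has higher MU/price: 4/3.96 = 1.0101 vs 7/7.6 = 0.9211.
x gives more utility per dollar, so spend all income on x: x* = I/p_x, y* = 0.
Numerically: x* = 9.0909, y* = 0.

x* = 9.0909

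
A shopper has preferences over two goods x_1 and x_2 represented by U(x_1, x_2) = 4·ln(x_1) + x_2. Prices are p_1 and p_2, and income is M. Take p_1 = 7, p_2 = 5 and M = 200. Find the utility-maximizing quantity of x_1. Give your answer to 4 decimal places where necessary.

x_1* = 2.8571

Set MRS = p_1/p_2: (4/x_1)/1 = p_1/p_2.
So x_1*(p_1,p_2) = 4·p_2/p_1, independent of income; and x_2* = (M − 4·p_2)/p_2.
At the given prices: x_1* = 4·5/7 = 2.8571.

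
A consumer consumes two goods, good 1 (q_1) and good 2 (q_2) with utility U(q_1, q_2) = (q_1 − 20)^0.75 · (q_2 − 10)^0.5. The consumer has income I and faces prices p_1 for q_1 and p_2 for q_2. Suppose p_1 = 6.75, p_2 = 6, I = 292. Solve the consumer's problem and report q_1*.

q_1* = 28.6222

MRS = (3/2)·(q_2−10)/(q_1−20). Tangency with p_1/p_2 gives q_2−10 = (2/3)·(p_1/p_2)·(q_1−20).
Substituting into the budget: q_1* = 20 + 0.6·(I − 20·p_1 − 10·p_2)/p_1, and q_2* = 10 + 0.4·(…)/p_2.
Discretionary income = 292 − 20·6.75 − 10·6 = 97; q_1* = 20 + 0.6·97/6.75 = 28.6222.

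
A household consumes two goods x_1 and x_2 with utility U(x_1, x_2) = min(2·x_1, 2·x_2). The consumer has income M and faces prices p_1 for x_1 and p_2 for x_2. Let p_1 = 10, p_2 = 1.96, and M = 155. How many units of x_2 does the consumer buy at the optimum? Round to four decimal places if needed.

With perfect complements, no substitution: consume in ratio x_1:x_2 = 2:2.
Budget: p_1·x_1 + p_2·x_1 = M, so (2·p_1 + 2·p_2)·x_1 = 2·M.
Demand: x_1*(p_1,p_2,M) = 2·M/(2·p_1 + 2·p_2), x_2* = 2·M/(2·p_1 + 2·p_2).
Here 2·10 + 2·1.96 = 23.92, giving x_2* = 12.9599.

x_2* = 12.9599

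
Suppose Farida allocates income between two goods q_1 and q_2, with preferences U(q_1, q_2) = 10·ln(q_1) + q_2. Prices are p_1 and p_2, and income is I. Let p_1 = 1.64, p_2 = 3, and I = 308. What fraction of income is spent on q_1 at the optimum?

share on q_1 = 0.0974

Set MRS = p_1/p_2: (10/q_1)/1 = p_1/p_2.
So q_1*(p_1,p_2) = 10·p_2/p_1, independent of income; and q_2* = (I − 10·p_2)/p_2.
At the given prices: q_1* = 10·3/1.64 = 18.2927, and q_2* = 92.6667.
Expenditure on q_1: 1.64·18.2927 = 30; share = 0.0974.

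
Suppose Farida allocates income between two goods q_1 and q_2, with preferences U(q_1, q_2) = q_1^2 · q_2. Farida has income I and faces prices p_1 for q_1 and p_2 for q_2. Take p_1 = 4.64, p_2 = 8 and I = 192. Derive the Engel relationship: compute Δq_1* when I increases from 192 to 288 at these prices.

Δq_1* = 13.7931

MU_q_1/MU_q_2 = (2·q_2)/(q_1); tangency sets this equal to p_1/p_2.
So 2·p_2·q_2 = p_1·q_1; combined with the budget, a share 2/3 of income goes to q_1.
Demand: q_1*(p_1,p_2,I) = 2/3·I/p_1 and q_2* = 1/3·I/p_2.
At p_1=4.64, p_2=8, I=192: q_1* = 2/3·192/4.64 = 27.5862.
At I' = 288: q_1* = 41.3793. Change: 41.3793 − 27.5862 = 13.7931.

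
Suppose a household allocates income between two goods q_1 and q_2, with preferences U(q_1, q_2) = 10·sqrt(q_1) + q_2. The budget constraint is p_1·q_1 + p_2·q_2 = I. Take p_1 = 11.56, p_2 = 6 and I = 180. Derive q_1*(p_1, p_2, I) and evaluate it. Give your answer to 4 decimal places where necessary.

Set MRS = p_1/p_2: 5·q_1^(−1/2) = p_1/p_2.
Thus q_1* = (5·p_2/p_1)² — independent of I — with the rest of income spent on q_2.
Plugging in: q_1* = (5·6/11.56)² = 6.7348.

q_1* = 6.7348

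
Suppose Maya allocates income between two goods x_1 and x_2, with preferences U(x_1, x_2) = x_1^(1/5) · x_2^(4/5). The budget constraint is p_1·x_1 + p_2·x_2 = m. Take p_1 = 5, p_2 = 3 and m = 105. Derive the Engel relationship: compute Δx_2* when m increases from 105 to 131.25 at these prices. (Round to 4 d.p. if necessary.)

The MRS is (1/4)·x_2/x_1. Set MRS = p_1/p_2.
Rearranging, p_2·x_2 = 4·p_1·x_1. Substituting into the budget gives p_1·x_1·(1 + 4) = m.
Demand: x_1*(p_1,p_2,m) = 0.2·m/p_1 and x_2* = 0.8·m/p_2.
At p_1=5, p_2=3, m=105: x_2* = 0.8·105/3 = 28.
At m' = 131.25: x_2* = 35. Change: 35 − 28 = 7.

Δx_2* = 7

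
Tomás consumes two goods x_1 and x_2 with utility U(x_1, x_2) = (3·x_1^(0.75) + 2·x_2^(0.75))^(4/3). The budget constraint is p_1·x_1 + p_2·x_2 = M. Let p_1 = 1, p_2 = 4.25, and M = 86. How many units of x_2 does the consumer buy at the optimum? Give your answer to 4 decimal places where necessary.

MRS = MU_x_1/MU_x_2 = (3/2)·(x_2/x_1)^(0.25). Set equal to p_1/p_2.
Solve for the ratio: x_2/x_1 = [(2/3)·p_1/p_2]^(4).
Substitute x_2 = (x_2/x_1)·x_1 into the budget: x_1* = M/(p_1 + p_2·(x_2/x_1)).
Numerically x_2/x_1 = 0.000605, so x_1* = 86/(1 + 4.25·0.000605) = 85.7793 and x_2* = 0.000605·85.7793 = 0.0519.

x_2* = 0.0519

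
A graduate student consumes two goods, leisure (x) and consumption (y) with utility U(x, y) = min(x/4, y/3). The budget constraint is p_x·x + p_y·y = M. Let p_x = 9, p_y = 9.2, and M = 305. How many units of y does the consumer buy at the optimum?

y* = 14.3868

Here 4·9 + 3·9.2 = 63.6, giving y* = 14.3868.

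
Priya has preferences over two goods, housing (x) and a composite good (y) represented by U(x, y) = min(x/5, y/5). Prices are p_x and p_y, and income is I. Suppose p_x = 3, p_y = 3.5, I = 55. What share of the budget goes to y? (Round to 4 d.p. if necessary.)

Demand: x*(p_x,p_y,I) = 5·I/(5·p_x + 5·p_y), y* = 5·I/(5·p_x + 5·p_y).
Here 5·3 + 5·3.5 = 32.5, giving x* = 8.4615 and y* = 8.4615.
Expenditure on y: 3.5·8.4615 = 29.6154; share = 0.5385.

share on y = 0.5385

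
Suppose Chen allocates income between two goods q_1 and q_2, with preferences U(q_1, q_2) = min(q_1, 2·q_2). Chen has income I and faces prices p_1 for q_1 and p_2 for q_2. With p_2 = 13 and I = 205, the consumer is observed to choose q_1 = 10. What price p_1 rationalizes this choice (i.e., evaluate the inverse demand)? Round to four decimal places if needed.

p_1 = 14

Leontief preferences: the optimum is at the kink where q_1/2 = q_2/1, i.e. q_2 = (1/2)·q_1.
Budget: p_1·q_1 + p_2·(1/2)·q_1 = I, so (2·p_1 + p_2)·q_1 = 2·I.
Demand: q_1*(p_1,p_2,I) = 2·I/(2·p_1 + p_2), q_2* = I/(2·p_1 + p_2).
Set q_1* = 10 in the demand function and solve for p_1: p_1 = 14.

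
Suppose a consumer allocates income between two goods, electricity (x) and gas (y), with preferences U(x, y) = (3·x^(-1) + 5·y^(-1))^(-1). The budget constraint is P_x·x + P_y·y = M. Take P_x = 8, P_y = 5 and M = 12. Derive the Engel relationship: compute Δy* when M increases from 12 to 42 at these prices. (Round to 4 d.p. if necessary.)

Δy* = 3.0306

MRS = MU_x/MU_y = (3/5)·(y/x)^(2). Set equal to P_x/P_y.
Hence y/x = ((5/3)·P_x/P_y)^(1/(2)), i.e. raised to the 0.5 power.
Substitute y = (y/x)·x into the budget: x* = M/(P_x + P_y·(y/x)).
Numerically y/x = 1.632993, so x* = 12/(8 + 5·1.632993) = 0.7423 and y* = 1.632993·0.7423 = 1.2122.
At M' = 42: y* = 4.2429. Change: 4.2429 − 1.2122 = 3.0306.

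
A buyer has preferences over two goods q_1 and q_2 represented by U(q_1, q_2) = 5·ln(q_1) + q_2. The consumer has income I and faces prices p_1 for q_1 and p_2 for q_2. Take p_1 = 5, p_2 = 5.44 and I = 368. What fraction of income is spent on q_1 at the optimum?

share on q_1 = 0.0739

MU_q_1 = 5/q_1, MU_q_2 = 1. Tangency: 5/q_1 = p_1/p_2.
So q_1*(p_1,p_2) = 5·p_2/p_1, independent of income; and q_2* = (I − 5·p_2)/p_2.
At the given prices: q_1* = 5·5.44/5 = 5.44, and q_2* = 62.6471.
Expenditure on q_1: 5·5.44 = 27.2; share = 0.0739.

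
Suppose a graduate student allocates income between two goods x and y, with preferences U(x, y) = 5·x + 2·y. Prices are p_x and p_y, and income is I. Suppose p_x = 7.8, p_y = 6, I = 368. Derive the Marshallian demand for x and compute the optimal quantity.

Perfect substitutes: compare marginal utility per dollar. 5/p_x vs 2/p_y → 0.641 vs 0.3333.
x gives more utility per dollar, so spend all income on x: x* = I/p_x, y* = 0.
Numerically: x* = 47.1795, y* = 0.

x* = 47.1795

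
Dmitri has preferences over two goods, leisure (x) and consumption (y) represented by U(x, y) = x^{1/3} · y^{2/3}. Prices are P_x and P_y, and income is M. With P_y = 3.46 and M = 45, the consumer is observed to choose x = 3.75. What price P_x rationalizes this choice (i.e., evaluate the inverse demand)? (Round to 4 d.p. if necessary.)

P_x = 4

The MRS is (1/2)·y/x. Set MRS = P_x/P_y.
So 1/3·P_y·y = 2/3·P_x·x; combined with the budget, a share 1/3 of income goes to x.
Demand: x*(P_x,P_y,M) = 1/3·M/P_x and y* = 2/3·M/P_y.
Set x* = 3.75 in the demand function and solve for P_x: P_x = 4.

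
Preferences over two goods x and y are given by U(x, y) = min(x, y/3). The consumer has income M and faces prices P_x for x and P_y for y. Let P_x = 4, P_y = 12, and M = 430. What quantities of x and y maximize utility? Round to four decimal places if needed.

With perfect complements, no substitution: consume in ratio x:y = 1:3.
Budget: P_x·x + P_y·3·x = M, so (P_x + 3·P_y)·x = M.
Demand: x*(P_x,P_y,M) = M/(P_x + 3·P_y), y* = 3·M/(P_x + 3·P_y).
Here 4 + 3·12 = 40, giving x* = 10.75 and y* = 32.25.

x* = 10.75, y* = 32.25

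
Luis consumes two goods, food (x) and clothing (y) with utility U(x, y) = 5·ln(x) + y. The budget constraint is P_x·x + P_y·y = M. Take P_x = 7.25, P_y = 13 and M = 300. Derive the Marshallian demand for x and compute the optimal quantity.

x* = 8.9655

MU_x = 5/x, MU_y = 1. Tangency: 5/x = P_x/P_y.
So x*(P_x,P_y) = 5·P_y/P_x, independent of income; and y* = (M − 5·P_y)/P_y.
At the given prices: x* = 5·13/7.25 = 8.9655.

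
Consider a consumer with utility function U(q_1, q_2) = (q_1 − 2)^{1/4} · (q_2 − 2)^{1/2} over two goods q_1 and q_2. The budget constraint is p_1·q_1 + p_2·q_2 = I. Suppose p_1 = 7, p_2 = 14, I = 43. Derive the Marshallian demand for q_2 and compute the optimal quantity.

MRS = (1/2)·(q_2−2)/(q_1−2). Tangency with p_1/p_2 gives q_2−2 = 2·(p_1/p_2)·(q_1−2).
Substituting into the budget: q_1* = 2 + 1/3·(I − 2·p_1 − 2·p_2)/p_1, and q_2* = 2 + 2/3·(…)/p_2.
Discretionary income = 43 − 2·7 − 2·14 = 1; q_2* = 2 + 2/3·1/14 = 2.0476.

q_2* = 2.0476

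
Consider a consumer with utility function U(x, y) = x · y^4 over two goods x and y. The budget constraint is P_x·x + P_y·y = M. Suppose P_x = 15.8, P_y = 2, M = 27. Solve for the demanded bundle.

MU_x/MU_y = (y)/(4·x); tangency sets this equal to P_x/P_y.
Rearranging, P_y·y = 4·P_x·x. Substituting into the budget gives P_x·x·(1 + 4) = M.
Demand: x*(P_x,P_y,M) = 0.2·M/P_x and y* = 0.8·M/P_y.
At P_x=15.8, P_y=2, M=27: x* = 0.2·27/15.8 = 0.3418, y* = 10.8.

x* = 0.3418, y* = 10.8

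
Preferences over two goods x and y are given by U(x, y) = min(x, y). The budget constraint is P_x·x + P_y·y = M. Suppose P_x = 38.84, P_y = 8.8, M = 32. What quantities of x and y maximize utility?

Leontief preferences: the optimum is at the kink where x/1 = y/1, i.e. y = x.
Budget: P_x·x + P_y·x = M, so (P_x + P_y)·x = M.
Demand: x*(P_x,P_y,M) = M/(P_x + P_y), y* = M/(P_x + P_y).
Here 38.84 + 8.8 = 47.64, giving x* = 0.6717 and y* = 0.6717.

x* = 0.6717, y* = 0.6717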